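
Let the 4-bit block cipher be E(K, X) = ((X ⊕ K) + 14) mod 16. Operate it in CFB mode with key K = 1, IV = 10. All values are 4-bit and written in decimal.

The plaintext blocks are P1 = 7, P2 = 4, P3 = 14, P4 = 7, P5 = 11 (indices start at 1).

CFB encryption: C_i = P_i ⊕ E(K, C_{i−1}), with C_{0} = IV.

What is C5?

C1: E(K, 10) = 9; 7 ⊕ 9 = 14.
C2: E(K, 14) = 13; 4 ⊕ 13 = 9.
C3: E(K, 9) = 6; 14 ⊕ 6 = 8.
C4: E(K, 8) = 7; 7 ⊕ 7 = 0.
C5: E(K, 0) = 15; 11 ⊕ 15 = 4.

C5 = 4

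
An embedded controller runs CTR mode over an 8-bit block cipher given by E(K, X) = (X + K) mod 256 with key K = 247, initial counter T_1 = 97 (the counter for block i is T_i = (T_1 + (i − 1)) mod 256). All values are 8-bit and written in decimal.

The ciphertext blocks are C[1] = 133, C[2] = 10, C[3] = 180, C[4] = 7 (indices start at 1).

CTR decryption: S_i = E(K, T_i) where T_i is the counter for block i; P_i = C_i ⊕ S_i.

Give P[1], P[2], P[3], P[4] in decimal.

P[1] = 221, P[2] = 83, P[3] = 238, P[4] = 92

P[1]: T = 97, S = E(K, T) = 88; 133 ⊕ 88 = 221.
P[2]: T = 98, S = E(K, T) = 89; 10 ⊕ 89 = 83.
P[3]: T = 99, S = E(K, T) = 90; 180 ⊕ 90 = 238.
P[4]: T = 100, S = E(K, T) = 91; 7 ⊕ 91 = 92.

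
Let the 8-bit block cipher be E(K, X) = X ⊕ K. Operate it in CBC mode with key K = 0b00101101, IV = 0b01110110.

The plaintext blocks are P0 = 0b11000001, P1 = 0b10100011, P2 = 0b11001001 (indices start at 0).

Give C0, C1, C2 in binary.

CBC encryption: C_i = E(K, P_i ⊕ C_{i−1}), with C_{−1} = IV.
C0: P0 ⊕ 0b01110110 = 0b10110111; E(K, 0b10110111) = 0b10011010.
C1: P1 ⊕ 0b10011010 = 0b00111001; E(K, 0b00111001) = 0b00010100.
C2: P2 ⊕ 0b00010100 = 0b11011101; E(K, 0b11011101) = 0b11110000.

C0 = 0b10011010, C1 = 0b00010100, C2 = 0b11110000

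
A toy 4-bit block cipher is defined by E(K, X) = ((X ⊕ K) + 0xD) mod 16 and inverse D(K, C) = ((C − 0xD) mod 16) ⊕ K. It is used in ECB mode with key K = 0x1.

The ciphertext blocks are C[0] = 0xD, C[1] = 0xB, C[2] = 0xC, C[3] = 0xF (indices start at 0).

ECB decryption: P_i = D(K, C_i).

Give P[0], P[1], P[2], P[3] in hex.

P[0] = 0x1, P[1] = 0xF, P[2] = 0xE, P[3] = 0x3

P[0]: D(K, 0xD) = 0x1.
P[1]: D(K, 0xB) = 0xF.
P[2]: D(K, 0xC) = 0xE.
P[3]: D(K, 0xF) = 0x3.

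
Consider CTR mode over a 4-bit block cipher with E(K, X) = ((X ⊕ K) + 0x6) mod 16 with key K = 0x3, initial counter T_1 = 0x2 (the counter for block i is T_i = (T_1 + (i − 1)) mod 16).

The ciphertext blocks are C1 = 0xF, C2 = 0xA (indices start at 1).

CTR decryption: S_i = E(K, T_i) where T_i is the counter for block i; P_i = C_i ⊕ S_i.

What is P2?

P2 = 0xC

P2: T = 0x3, S = E(K, T) = 0x6; 0xA ⊕ 0x6 = 0xC.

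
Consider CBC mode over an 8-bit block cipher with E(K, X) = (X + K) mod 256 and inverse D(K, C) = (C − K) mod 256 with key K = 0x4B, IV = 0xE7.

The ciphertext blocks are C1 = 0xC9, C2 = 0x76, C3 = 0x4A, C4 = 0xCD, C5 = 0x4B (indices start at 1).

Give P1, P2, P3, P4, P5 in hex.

CBC decryption: P_i = D(K, C_i) ⊕ C_{i−1}, with C_{0} = IV.
P1: D(K, 0xC9) = 0x7E; 0x7E ⊕ 0xE7 = 0x99.
P2: D(K, 0x76) = 0x2B; 0x2B ⊕ 0xC9 = 0xE2.
P3: D(K, 0x4A) = 0xFF; 0xFF ⊕ 0x76 = 0x89.
P4: D(K, 0xCD) = 0x82; 0x82 ⊕ 0x4A = 0xC8.
P5: D(K, 0x4B) = 0x00; 0x00 ⊕ 0xCD = 0xCD.

P1 = 0x99, P2 = 0xE2, P3 = 0x89, P4 = 0xC8, P5 = 0xCD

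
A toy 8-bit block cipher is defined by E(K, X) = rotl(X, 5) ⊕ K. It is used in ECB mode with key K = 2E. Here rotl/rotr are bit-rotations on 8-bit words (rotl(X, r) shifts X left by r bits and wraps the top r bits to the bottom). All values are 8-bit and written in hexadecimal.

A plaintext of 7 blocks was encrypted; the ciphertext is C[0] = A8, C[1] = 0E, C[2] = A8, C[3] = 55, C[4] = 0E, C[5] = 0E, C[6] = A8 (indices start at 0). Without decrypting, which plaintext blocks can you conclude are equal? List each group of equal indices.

P[0] = P[2] = P[6]; P[1] = P[4] = P[5]

ECB encrypts each block independently with the same key, so equal ciphertext blocks imply equal plaintext blocks.
C[0] = C[2] = C[6] = A8, so P[0] = P[2] = P[6].
C[1] = C[4] = C[5] = 0E, so P[1] = P[4] = P[5].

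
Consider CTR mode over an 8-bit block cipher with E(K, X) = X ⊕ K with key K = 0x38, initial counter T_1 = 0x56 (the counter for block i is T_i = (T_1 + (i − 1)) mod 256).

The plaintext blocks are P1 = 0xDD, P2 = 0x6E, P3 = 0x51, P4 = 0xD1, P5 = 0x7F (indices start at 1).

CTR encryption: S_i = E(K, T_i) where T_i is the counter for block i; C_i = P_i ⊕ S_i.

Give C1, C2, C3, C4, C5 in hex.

C1 = 0xB3, C2 = 0x01, C3 = 0x31, C4 = 0xB0, C5 = 0x1D

C1: T = 0x56, S = E(K, T) = 0x6E; 0xDD ⊕ 0x6E = 0xB3.
C2: T = 0x57, S = E(K, T) = 0x6F; 0x6E ⊕ 0x6F = 0x01.
C3: T = 0x58, S = E(K, T) = 0x60; 0x51 ⊕ 0x60 = 0x31.
C4: T = 0x59, S = E(K, T) = 0x61; 0xD1 ⊕ 0x61 = 0xB0.
C5: T = 0x5A, S = E(K, T) = 0x62; 0x7F ⊕ 0x62 = 0x1D.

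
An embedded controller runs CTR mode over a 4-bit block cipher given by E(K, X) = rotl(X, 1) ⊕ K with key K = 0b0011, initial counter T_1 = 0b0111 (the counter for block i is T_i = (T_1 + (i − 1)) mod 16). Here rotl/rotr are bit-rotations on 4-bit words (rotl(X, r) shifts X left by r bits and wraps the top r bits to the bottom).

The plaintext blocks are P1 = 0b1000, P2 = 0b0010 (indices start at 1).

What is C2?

CTR encryption: S_i = E(K, T_i) where T_i is the counter for block i; C_i = P_i ⊕ S_i.
C1: T = 0b0111, S = E(K, T) = 0b1101; 0b1000 ⊕ 0b1101 = 0b0101.
C2: T = 0b1000, S = E(K, T) = 0b0010; 0b0010 ⊕ 0b0010 = 0b0000.

C2 = 0b0000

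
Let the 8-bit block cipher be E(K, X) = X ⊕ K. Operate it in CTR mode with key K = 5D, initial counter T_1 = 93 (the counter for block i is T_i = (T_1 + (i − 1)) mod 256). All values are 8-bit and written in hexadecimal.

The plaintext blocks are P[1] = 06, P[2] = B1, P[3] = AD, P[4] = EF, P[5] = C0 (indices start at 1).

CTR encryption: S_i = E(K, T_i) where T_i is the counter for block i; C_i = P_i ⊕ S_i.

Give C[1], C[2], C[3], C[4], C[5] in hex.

C[1] = C8, C[2] = 78, C[3] = 65, C[4] = 24, C[5] = 0A

C[1]: T = 93, S = E(K, T) = CE; 06 ⊕ CE = C8.
C[2]: T = 94, S = E(K, T) = C9; B1 ⊕ C9 = 78.
C[3]: T = 95, S = E(K, T) = C8; AD ⊕ C8 = 65.
C[4]: T = 96, S = E(K, T) = CB; EF ⊕ CB = 24.
C[5]: T = 97, S = E(K, T) = CA; C0 ⊕ CA = 0A.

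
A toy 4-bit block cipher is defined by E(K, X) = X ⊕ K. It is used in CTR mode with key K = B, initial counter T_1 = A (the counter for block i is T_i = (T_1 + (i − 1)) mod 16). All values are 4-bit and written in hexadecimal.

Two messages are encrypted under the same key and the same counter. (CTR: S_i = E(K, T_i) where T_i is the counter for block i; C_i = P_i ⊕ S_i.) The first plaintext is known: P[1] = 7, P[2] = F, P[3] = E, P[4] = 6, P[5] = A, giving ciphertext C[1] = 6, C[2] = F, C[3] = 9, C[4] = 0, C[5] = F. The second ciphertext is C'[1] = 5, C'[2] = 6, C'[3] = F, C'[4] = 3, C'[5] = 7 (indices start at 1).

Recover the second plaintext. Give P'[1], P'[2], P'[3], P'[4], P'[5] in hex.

In CTR with a reused counter, both messages share the same keystream S_i, so C_i ⊕ C'_i = P_i ⊕ P'_i and thus P'_i = P_i ⊕ C_i ⊕ C'_i.
P'[1]: 7 ⊕ 6 ⊕ 5 = 4.
P'[2]: F ⊕ F ⊕ 6 = 6.
P'[3]: E ⊕ 9 ⊕ F = 8.
P'[4]: 6 ⊕ 0 ⊕ 3 = 5.
P'[5]: A ⊕ F ⊕ 7 = 2.

P'[1] = 4, P'[2] = 6, P'[3] = 8, P'[4] = 5, P'[5] = 2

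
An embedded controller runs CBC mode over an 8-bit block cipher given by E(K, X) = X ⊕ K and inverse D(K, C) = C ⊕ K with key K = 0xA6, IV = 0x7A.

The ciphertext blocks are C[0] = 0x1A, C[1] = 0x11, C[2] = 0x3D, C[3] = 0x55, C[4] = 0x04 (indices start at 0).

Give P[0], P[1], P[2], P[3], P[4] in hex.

P[0] = 0xC6, P[1] = 0xAD, P[2] = 0x8A, P[3] = 0xCE, P[4] = 0xF7

CBC decryption: P_i = D(K, C_i) ⊕ C_{i−1}, with C_{−1} = IV.
P[0]: D(K, 0x1A) = 0xBC; 0xBC ⊕ 0x7A = 0xC6.
P[1]: D(K, 0x11) = 0xB7; 0xB7 ⊕ 0x1A = 0xAD.
P[2]: D(K, 0x3D) = 0x9B; 0x9B ⊕ 0x11 = 0x8A.
P[3]: D(K, 0x55) = 0xF3; 0xF3 ⊕ 0x3D = 0xCE.
P[4]: D(K, 0x04) = 0xA2; 0xA2 ⊕ 0x55 = 0xF7.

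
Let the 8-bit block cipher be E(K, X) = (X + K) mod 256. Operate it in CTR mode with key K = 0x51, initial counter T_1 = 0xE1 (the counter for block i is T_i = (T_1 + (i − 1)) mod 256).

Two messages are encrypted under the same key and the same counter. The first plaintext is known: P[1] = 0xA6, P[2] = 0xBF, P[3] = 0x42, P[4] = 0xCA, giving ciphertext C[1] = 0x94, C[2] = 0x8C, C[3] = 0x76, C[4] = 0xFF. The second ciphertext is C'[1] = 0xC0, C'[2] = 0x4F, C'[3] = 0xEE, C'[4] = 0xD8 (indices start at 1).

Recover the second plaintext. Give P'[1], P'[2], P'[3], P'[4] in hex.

In CTR with a reused counter, both messages share the same keystream S_i, so C_i ⊕ C'_i = P_i ⊕ P'_i and thus P'_i = P_i ⊕ C_i ⊕ C'_i.
P'[1]: 0xA6 ⊕ 0x94 ⊕ 0xC0 = 0xF2.
P'[2]: 0xBF ⊕ 0x8C ⊕ 0x4F = 0x7C.
P'[3]: 0x42 ⊕ 0x76 ⊕ 0xEE = 0xDA.
P'[4]: 0xCA ⊕ 0xFF ⊕ 0xD8 = 0xED.

P'[1] = 0xF2, P'[2] = 0x7C, P'[3] = 0xDA, P'[4] = 0xED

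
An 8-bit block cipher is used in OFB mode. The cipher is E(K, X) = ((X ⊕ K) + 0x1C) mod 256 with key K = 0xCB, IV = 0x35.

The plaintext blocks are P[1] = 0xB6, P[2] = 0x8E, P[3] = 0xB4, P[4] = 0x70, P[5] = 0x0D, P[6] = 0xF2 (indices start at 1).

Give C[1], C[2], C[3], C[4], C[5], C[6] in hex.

C[1] = 0xAC, C[2] = 0x63, C[3] = 0xF6, C[4] = 0xD5, C[5] = 0x87, C[6] = 0xAF

OFB encryption: S_i = E(K, S_{i−1}) with S_{0} = IV; C_i = P_i ⊕ S_i.
C[1]: S = E(K, 0x35) = 0x1A; 0xB6 ⊕ 0x1A = 0xAC.
C[2]: S = E(K, 0x1A) = 0xED; 0x8E ⊕ 0xED = 0x63.
C[3]: S = E(K, 0xED) = 0x42; 0xB4 ⊕ 0x42 = 0xF6.
C[4]: S = E(K, 0x42) = 0xA5; 0x70 ⊕ 0xA5 = 0xD5.
C[5]: S = E(K, 0xA5) = 0x8A; 0x0D ⊕ 0x8A = 0x87.
C[6]: S = E(K, 0x8A) = 0x5D; 0xF2 ⊕ 0x5D = 0xAF.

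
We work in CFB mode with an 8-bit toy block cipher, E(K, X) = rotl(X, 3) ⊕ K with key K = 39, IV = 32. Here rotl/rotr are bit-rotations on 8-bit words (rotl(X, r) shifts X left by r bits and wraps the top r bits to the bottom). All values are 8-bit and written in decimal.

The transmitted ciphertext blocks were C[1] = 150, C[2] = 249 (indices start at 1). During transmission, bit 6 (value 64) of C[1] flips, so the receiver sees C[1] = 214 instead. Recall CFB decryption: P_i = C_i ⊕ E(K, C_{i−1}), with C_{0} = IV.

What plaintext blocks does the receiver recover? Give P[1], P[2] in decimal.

Only C[1] changed, to 214. In CFB, a change in C_i flips the same bit in P_i and garbles P_{i+1}. Decrypting the received ciphertext:
P[1]: E(K, 32) = 38; 214 ⊕ 38 = 240.
P[2]: E(K, 214) = 145; 249 ⊕ 145 = 104.
Blocks that differ from the original plaintext: P[1], P[2].

P[1] = 240, P[2] = 104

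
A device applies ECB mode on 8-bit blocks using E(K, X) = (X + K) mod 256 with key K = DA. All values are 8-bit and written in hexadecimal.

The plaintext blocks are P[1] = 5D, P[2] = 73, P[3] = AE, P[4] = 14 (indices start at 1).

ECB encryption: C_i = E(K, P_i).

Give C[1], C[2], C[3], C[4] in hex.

C[1]: E(K, 5D) = 37.
C[2]: E(K, 73) = 4D.
C[3]: E(K, AE) = 88.
C[4]: E(K, 14) = EE.

C[1] = 37, C[2] = 4D, C[3] = 88, C[4] = EE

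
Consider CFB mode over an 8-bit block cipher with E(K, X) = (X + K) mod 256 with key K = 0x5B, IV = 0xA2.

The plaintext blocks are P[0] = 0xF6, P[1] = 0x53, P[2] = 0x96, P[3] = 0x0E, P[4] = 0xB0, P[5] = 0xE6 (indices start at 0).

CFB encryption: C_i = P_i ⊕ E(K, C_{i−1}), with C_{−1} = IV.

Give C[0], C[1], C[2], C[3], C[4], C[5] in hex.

C[0] = 0x0B, C[1] = 0x35, C[2] = 0x06, C[3] = 0x6F, C[4] = 0x7A, C[5] = 0x33

C[0]: E(K, 0xA2) = 0xFD; 0xF6 ⊕ 0xFD = 0x0B.
C[1]: E(K, 0x0B) = 0x66; 0x53 ⊕ 0x66 = 0x35.
C[2]: E(K, 0x35) = 0x90; 0x96 ⊕ 0x90 = 0x06.
C[3]: E(K, 0x06) = 0x61; 0x0E ⊕ 0x61 = 0x6F.
C[4]: E(K, 0x6F) = 0xCA; 0xB0 ⊕ 0xCA = 0x7A.
C[5]: E(K, 0x7A) = 0xD5; 0xE6 ⊕ 0xD5 = 0x33.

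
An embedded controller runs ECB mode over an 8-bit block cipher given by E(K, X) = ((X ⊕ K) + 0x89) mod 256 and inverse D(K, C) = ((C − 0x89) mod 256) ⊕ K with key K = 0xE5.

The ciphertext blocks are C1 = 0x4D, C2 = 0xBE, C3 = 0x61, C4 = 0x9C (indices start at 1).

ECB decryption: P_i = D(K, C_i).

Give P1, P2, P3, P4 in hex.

P1: D(K, 0x4D) = 0x21.
P2: D(K, 0xBE) = 0xD0.
P3: D(K, 0x61) = 0x3D.
P4: D(K, 0x9C) = 0xF6.

P1 = 0x21, P2 = 0xD0, P3 = 0x3D, P4 = 0xF6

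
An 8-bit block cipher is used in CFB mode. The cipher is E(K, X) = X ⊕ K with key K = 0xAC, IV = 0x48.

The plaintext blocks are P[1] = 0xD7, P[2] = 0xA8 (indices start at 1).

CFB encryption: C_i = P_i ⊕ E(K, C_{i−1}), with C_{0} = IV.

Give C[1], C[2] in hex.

C[1] = 0x33, C[2] = 0x37

C[1]: E(K, 0x48) = 0xE4; 0xD7 ⊕ 0xE4 = 0x33.
C[2]: E(K, 0x33) = 0x9F; 0xA8 ⊕ 0x9F = 0x37.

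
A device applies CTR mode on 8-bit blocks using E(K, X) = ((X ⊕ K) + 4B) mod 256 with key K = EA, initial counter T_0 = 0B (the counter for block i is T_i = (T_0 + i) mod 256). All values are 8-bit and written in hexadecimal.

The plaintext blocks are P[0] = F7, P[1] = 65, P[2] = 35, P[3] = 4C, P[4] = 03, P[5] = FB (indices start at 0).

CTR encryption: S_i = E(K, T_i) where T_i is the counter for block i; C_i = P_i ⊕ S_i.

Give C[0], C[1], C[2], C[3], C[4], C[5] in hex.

C[0]: T = 0B, S = E(K, T) = 2C; F7 ⊕ 2C = DB.
C[1]: T = 0C, S = E(K, T) = 31; 65 ⊕ 31 = 54.
C[2]: T = 0D, S = E(K, T) = 32; 35 ⊕ 32 = 07.
C[3]: T = 0E, S = E(K, T) = 2F; 4C ⊕ 2F = 63.
C[4]: T = 0F, S = E(K, T) = 30; 03 ⊕ 30 = 33.
C[5]: T = 10, S = E(K, T) = 45; FB ⊕ 45 = BE.

C[0] = DB, C[1] = 54, C[2] = 07, C[3] = 63, C[4] = 33, C[5] = BE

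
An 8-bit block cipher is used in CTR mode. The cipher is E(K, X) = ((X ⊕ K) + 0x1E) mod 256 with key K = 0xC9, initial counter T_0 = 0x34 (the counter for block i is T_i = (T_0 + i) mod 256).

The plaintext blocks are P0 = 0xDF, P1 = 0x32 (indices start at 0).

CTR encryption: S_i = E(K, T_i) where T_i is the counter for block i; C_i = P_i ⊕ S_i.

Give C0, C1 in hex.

C0: T = 0x34, S = E(K, T) = 0x1B; 0xDF ⊕ 0x1B = 0xC4.
C1: T = 0x35, S = E(K, T) = 0x1A; 0x32 ⊕ 0x1A = 0x28.

C0 = 0xC4, C1 = 0x28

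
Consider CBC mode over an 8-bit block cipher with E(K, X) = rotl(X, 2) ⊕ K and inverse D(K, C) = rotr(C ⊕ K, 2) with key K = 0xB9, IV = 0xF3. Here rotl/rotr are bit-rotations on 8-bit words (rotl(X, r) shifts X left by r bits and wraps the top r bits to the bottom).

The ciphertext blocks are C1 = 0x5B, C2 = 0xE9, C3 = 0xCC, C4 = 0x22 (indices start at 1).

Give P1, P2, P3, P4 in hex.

P1 = 0x4B, P2 = 0x4F, P3 = 0xB4, P4 = 0x2A

CBC decryption: P_i = D(K, C_i) ⊕ C_{i−1}, with C_{0} = IV.
P1: D(K, 0x5B) = 0xB8; 0xB8 ⊕ 0xF3 = 0x4B.
P2: D(K, 0xE9) = 0x14; 0x14 ⊕ 0x5B = 0x4F.
P3: D(K, 0xCC) = 0x5D; 0x5D ⊕ 0xE9 = 0xB4.
P4: D(K, 0x22) = 0xE6; 0xE6 ⊕ 0xCC = 0x2A.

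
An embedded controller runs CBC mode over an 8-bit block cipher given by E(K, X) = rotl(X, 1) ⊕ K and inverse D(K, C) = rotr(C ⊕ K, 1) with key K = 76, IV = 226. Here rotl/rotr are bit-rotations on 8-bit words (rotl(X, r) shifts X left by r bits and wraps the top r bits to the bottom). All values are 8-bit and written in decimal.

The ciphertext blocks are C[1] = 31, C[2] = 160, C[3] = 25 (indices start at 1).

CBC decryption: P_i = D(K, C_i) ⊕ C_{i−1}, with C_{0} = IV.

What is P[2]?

P[2]: D(K, 160) = 118; 118 ⊕ 31 = 105.

P[2] = 105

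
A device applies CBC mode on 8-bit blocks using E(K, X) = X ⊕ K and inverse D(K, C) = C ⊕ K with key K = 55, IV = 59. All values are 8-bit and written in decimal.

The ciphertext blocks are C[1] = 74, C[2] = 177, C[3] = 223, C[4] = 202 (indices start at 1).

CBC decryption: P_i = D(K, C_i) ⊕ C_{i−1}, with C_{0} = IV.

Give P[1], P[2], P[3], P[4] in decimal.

P[1]: D(K, 74) = 125; 125 ⊕ 59 = 70.
P[2]: D(K, 177) = 134; 134 ⊕ 74 = 204.
P[3]: D(K, 223) = 232; 232 ⊕ 177 = 89.
P[4]: D(K, 202) = 253; 253 ⊕ 223 = 34.

P[1] = 70, P[2] = 204, P[3] = 89, P[4] = 34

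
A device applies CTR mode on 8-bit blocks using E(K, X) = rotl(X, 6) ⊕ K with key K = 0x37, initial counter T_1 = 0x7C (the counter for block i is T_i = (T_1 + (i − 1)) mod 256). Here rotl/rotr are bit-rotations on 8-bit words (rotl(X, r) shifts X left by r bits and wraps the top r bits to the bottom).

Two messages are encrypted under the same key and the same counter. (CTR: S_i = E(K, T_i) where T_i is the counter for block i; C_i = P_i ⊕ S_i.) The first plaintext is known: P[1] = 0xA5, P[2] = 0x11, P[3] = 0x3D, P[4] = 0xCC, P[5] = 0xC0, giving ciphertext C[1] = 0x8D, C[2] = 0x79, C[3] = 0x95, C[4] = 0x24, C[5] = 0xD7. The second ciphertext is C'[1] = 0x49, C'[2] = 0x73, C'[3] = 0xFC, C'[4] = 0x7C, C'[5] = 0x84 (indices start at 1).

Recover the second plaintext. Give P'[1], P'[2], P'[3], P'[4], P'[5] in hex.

In CTR with a reused counter, both messages share the same keystream S_i, so C_i ⊕ C'_i = P_i ⊕ P'_i and thus P'_i = P_i ⊕ C_i ⊕ C'_i.
P'[1]: 0xA5 ⊕ 0x8D ⊕ 0x49 = 0x61.
P'[2]: 0x11 ⊕ 0x79 ⊕ 0x73 = 0x1B.
P'[3]: 0x3D ⊕ 0x95 ⊕ 0xFC = 0x54.
P'[4]: 0xCC ⊕ 0x24 ⊕ 0x7C = 0x94.
P'[5]: 0xC0 ⊕ 0xD7 ⊕ 0x84 = 0x93.

P'[1] = 0x61, P'[2] = 0x1B, P'[3] = 0x54, P'[4] = 0x94, P'[5] = 0x93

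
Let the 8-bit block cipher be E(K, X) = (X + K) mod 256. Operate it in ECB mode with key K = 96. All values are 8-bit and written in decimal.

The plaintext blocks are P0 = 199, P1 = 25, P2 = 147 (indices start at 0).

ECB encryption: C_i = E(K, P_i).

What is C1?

C1: E(K, 25) = 121.

C1 = 121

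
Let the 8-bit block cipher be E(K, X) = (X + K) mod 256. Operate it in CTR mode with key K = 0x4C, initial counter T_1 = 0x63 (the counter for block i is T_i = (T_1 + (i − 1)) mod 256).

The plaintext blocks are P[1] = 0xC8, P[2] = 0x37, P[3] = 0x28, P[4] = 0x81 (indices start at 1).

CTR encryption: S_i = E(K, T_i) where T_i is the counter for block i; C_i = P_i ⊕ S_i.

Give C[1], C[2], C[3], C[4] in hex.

C[1]: T = 0x63, S = E(K, T) = 0xAF; 0xC8 ⊕ 0xAF = 0x67.
C[2]: T = 0x64, S = E(K, T) = 0xB0; 0x37 ⊕ 0xB0 = 0x87.
C[3]: T = 0x65, S = E(K, T) = 0xB1; 0x28 ⊕ 0xB1 = 0x99.
C[4]: T = 0x66, S = E(K, T) = 0xB2; 0x81 ⊕ 0xB2 = 0x33.

C[1] = 0x67, C[2] = 0x87, C[3] = 0x99, C[4] = 0x33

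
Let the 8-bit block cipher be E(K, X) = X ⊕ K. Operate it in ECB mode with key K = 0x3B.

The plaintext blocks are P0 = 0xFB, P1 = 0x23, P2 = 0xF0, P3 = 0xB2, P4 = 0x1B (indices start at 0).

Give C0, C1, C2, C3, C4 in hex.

ECB encryption: C_i = E(K, P_i).
C0: E(K, 0xFB) = 0xC0.
C1: E(K, 0x23) = 0x18.
C2: E(K, 0xF0) = 0xCB.
C3: E(K, 0xB2) = 0x89.
C4: E(K, 0x1B) = 0x20.

C0 = 0xC0, C1 = 0x18, C2 = 0xCB, C3 = 0x89, C4 = 0x20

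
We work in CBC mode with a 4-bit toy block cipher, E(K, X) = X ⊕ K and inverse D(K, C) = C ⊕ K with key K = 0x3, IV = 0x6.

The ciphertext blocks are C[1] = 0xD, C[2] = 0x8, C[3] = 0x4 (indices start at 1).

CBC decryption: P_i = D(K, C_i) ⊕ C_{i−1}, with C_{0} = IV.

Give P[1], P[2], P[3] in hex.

P[1]: D(K, 0xD) = 0xE; 0xE ⊕ 0x6 = 0x8.
P[2]: D(K, 0x8) = 0xB; 0xB ⊕ 0xD = 0x6.
P[3]: D(K, 0x4) = 0x7; 0x7 ⊕ 0x8 = 0xF.

P[1] = 0x8, P[2] = 0x6, P[3] = 0xF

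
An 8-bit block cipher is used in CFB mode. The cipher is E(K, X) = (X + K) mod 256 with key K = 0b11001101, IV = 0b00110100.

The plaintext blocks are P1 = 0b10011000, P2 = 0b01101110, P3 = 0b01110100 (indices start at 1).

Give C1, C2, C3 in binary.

CFB encryption: C_i = P_i ⊕ E(K, C_{i−1}), with C_{0} = IV.
C1: E(K, 0b00110100) = 0b00000001; 0b10011000 ⊕ 0b00000001 = 0b10011001.
C2: E(K, 0b10011001) = 0b01100110; 0b01101110 ⊕ 0b01100110 = 0b00001000.
C3: E(K, 0b00001000) = 0b11010101; 0b01110100 ⊕ 0b11010101 = 0b10100001.

C1 = 0b10011001, C2 = 0b00001000, C3 = 0b10100001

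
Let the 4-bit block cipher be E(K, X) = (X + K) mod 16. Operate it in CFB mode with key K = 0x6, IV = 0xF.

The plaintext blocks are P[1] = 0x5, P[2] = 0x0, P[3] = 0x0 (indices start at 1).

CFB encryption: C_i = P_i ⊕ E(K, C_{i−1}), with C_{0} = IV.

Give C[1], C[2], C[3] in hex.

C[1] = 0x0, C[2] = 0x6, C[3] = 0xC

C[1]: E(K, 0xF) = 0x5; 0x5 ⊕ 0x5 = 0x0.
C[2]: E(K, 0x0) = 0x6; 0x0 ⊕ 0x6 = 0x6.
C[3]: E(K, 0x6) = 0xC; 0x0 ⊕ 0xC = 0xC.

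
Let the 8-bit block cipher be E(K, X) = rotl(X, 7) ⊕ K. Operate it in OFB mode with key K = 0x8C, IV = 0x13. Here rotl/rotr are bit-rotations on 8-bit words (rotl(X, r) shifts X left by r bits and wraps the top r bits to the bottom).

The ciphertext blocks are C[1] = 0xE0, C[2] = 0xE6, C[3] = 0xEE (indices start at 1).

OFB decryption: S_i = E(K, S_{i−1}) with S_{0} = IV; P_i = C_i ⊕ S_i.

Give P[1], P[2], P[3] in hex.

P[1]: S = E(K, 0x13) = 0x05; 0xE0 ⊕ 0x05 = 0xE5.
P[2]: S = E(K, 0x05) = 0x0E; 0xE6 ⊕ 0x0E = 0xE8.
P[3]: S = E(K, 0x0E) = 0x8B; 0xEE ⊕ 0x8B = 0x65.

P[1] = 0xE5, P[2] = 0xE8, P[3] = 0x65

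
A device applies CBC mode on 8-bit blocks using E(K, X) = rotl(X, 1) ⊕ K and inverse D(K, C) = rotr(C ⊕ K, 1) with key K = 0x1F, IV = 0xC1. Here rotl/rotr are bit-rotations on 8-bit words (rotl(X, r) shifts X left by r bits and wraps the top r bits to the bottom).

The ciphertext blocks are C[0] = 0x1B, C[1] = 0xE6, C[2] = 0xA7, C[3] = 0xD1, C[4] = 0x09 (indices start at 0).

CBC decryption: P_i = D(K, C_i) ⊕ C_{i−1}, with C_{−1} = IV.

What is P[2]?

P[2]: D(K, 0xA7) = 0x5C; 0x5C ⊕ 0xE6 = 0xBA.

P[2] = 0xBA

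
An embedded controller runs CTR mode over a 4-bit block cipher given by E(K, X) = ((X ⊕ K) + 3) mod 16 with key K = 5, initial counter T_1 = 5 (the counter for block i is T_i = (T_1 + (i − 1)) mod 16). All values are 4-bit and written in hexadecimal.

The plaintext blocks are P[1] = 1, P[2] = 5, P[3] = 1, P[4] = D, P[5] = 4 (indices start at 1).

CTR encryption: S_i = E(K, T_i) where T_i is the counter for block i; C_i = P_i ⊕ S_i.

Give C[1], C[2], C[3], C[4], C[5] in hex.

C[1]: T = 5, S = E(K, T) = 3; 1 ⊕ 3 = 2.
C[2]: T = 6, S = E(K, T) = 6; 5 ⊕ 6 = 3.
C[3]: T = 7, S = E(K, T) = 5; 1 ⊕ 5 = 4.
C[4]: T = 8, S = E(K, T) = 0; D ⊕ 0 = D.
C[5]: T = 9, S = E(K, T) = F; 4 ⊕ F = B.

C[1] = 2, C[2] = 3, C[3] = 4, C[4] = D, C[5] = B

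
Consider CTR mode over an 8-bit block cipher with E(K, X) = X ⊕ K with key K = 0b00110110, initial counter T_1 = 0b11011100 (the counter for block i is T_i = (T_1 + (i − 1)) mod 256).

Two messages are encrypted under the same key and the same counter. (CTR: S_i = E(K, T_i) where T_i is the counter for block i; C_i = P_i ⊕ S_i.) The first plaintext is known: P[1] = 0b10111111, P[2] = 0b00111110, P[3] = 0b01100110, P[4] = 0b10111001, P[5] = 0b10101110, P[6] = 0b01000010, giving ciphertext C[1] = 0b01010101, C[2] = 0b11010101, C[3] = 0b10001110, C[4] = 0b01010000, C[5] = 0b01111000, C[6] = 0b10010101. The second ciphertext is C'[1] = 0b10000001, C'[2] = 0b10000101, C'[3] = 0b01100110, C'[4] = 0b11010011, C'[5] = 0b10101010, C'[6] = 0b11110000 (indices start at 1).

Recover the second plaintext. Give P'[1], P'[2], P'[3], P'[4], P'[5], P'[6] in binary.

P'[1] = 0b01101011, P'[2] = 0b01101110, P'[3] = 0b10001110, P'[4] = 0b00111010, P'[5] = 0b01111100, P'[6] = 0b00100111

In CTR with a reused counter, both messages share the same keystream S_i, so C_i ⊕ C'_i = P_i ⊕ P'_i and thus P'_i = P_i ⊕ C_i ⊕ C'_i.
P'[1]: 0b10111111 ⊕ 0b01010101 ⊕ 0b10000001 = 0b01101011.
P'[2]: 0b00111110 ⊕ 0b11010101 ⊕ 0b10000101 = 0b01101110.
P'[3]: 0b01100110 ⊕ 0b10001110 ⊕ 0b01100110 = 0b10001110.
P'[4]: 0b10111001 ⊕ 0b01010000 ⊕ 0b11010011 = 0b00111010.
P'[5]: 0b10101110 ⊕ 0b01111000 ⊕ 0b10101010 = 0b01111100.
P'[6]: 0b01000010 ⊕ 0b10010101 ⊕ 0b11110000 = 0b00100111.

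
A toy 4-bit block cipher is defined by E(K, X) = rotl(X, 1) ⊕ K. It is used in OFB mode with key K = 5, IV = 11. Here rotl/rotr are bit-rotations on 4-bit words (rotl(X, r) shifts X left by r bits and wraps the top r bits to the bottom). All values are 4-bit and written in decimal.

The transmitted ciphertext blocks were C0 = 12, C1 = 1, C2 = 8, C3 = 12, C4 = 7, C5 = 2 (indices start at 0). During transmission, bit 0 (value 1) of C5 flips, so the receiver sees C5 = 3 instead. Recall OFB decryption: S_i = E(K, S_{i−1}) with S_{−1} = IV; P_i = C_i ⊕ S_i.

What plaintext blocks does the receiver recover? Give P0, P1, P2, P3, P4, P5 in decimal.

Only C5 changed, to 3. In OFB, a change in C_i flips the same bit in P_i only; the keystream is unaffected. Decrypting the received ciphertext:
P0: S = E(K, 11) = 2; 12 ⊕ 2 = 14.
P1: S = E(K, 2) = 1; 1 ⊕ 1 = 0.
P2: S = E(K, 1) = 7; 8 ⊕ 7 = 15.
P3: S = E(K, 7) = 11; 12 ⊕ 11 = 7.
P4: S = E(K, 11) = 2; 7 ⊕ 2 = 5.
P5: S = E(K, 2) = 1; 3 ⊕ 1 = 2.
Blocks that differ from the original plaintext: P5.

P0 = 14, P1 = 0, P2 = 15, P3 = 7, P4 = 5, P5 = 2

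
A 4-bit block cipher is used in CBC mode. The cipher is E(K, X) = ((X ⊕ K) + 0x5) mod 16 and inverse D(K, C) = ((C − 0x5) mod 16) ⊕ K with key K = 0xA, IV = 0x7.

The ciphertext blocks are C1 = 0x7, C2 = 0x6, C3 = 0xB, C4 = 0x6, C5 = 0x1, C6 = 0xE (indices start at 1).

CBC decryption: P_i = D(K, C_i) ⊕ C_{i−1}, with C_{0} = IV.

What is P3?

P3 = 0xA

P3: D(K, 0xB) = 0xC; 0xC ⊕ 0x6 = 0xA.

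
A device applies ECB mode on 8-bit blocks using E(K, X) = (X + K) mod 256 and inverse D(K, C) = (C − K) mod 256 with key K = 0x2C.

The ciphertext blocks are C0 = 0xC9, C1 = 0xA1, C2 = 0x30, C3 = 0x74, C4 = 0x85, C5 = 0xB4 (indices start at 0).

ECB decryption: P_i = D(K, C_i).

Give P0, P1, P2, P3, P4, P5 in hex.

P0 = 0x9D, P1 = 0x75, P2 = 0x04, P3 = 0x48, P4 = 0x59, P5 = 0x88

P0: D(K, 0xC9) = 0x9D.
P1: D(K, 0xA1) = 0x75.
P2: D(K, 0x30) = 0x04.
P3: D(K, 0x74) = 0x48.
P4: D(K, 0x85) = 0x59.
P5: D(K, 0xB4) = 0x88.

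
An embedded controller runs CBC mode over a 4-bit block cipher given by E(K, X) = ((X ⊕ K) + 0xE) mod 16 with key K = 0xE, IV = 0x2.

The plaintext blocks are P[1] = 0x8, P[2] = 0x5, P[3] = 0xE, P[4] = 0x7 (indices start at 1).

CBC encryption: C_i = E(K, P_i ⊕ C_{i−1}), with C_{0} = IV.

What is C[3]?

C[1]: P[1] ⊕ 0x2 = 0xA; E(K, 0xA) = 0x2.
C[2]: P[2] ⊕ 0x2 = 0x7; E(K, 0x7) = 0x7.
C[3]: P[3] ⊕ 0x7 = 0x9; E(K, 0x9) = 0x5.

C[3] = 0x5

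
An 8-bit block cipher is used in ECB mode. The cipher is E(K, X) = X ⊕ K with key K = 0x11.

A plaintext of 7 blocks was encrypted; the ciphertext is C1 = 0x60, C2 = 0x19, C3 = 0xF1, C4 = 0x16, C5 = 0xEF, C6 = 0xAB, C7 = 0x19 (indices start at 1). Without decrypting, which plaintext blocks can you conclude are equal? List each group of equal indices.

ECB encrypts each block independently with the same key, so equal ciphertext blocks imply equal plaintext blocks.
C2 = C7 = 0x19, so P2 = P7.

P2 = P7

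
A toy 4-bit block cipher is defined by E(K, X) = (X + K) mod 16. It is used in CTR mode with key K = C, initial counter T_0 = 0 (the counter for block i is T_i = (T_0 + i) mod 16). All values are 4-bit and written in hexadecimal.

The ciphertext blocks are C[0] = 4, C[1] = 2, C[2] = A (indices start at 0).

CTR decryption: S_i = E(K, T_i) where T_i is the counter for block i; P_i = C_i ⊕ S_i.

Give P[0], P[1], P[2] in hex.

P[0]: T = 0, S = E(K, T) = C; 4 ⊕ C = 8.
P[1]: T = 1, S = E(K, T) = D; 2 ⊕ D = F.
P[2]: T = 2, S = E(K, T) = E; A ⊕ E = 4.

P[0] = 8, P[1] = F, P[2] = 4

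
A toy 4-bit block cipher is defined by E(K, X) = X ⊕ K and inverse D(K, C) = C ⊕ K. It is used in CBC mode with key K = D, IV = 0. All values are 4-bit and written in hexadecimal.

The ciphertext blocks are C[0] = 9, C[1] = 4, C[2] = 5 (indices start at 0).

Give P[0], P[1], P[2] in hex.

CBC decryption: P_i = D(K, C_i) ⊕ C_{i−1}, with C_{−1} = IV.
P[0]: D(K, 9) = 4; 4 ⊕ 0 = 4.
P[1]: D(K, 4) = 9; 9 ⊕ 9 = 0.
P[2]: D(K, 5) = 8; 8 ⊕ 4 = C.

P[0] = 4, P[1] = 0, P[2] = C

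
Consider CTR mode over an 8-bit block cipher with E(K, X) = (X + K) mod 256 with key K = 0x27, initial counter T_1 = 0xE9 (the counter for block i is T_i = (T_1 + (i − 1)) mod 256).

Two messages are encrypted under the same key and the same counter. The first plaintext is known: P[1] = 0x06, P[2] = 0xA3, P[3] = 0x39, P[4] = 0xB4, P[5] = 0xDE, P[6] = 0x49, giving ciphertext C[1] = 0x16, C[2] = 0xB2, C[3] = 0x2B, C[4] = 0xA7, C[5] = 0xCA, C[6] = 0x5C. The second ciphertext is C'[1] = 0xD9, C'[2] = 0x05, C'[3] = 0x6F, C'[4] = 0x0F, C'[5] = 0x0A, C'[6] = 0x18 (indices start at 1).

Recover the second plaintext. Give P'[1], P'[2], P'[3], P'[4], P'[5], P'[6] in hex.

In CTR with a reused counter, both messages share the same keystream S_i, so C_i ⊕ C'_i = P_i ⊕ P'_i and thus P'_i = P_i ⊕ C_i ⊕ C'_i.
P'[1]: 0x06 ⊕ 0x16 ⊕ 0xD9 = 0xC9.
P'[2]: 0xA3 ⊕ 0xB2 ⊕ 0x05 = 0x14.
P'[3]: 0x39 ⊕ 0x2B ⊕ 0x6F = 0x7D.
P'[4]: 0xB4 ⊕ 0xA7 ⊕ 0x0F = 0x1C.
P'[5]: 0xDE ⊕ 0xCA ⊕ 0x0A = 0x1E.
P'[6]: 0x49 ⊕ 0x5C ⊕ 0x18 = 0x0D.

P'[1] = 0xC9, P'[2] = 0x14, P'[3] = 0x7D, P'[4] = 0x1C, P'[5] = 0x1E, P'[6] = 0x0D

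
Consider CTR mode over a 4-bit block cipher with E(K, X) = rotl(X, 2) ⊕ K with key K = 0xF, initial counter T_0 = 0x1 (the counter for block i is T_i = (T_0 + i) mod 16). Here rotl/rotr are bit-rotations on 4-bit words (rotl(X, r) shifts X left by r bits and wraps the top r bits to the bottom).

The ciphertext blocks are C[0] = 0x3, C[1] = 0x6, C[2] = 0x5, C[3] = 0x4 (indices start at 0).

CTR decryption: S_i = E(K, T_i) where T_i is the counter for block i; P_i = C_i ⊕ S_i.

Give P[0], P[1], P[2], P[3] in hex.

P[0] = 0x8, P[1] = 0x1, P[2] = 0x6, P[3] = 0xA

P[0]: T = 0x1, S = E(K, T) = 0xB; 0x3 ⊕ 0xB = 0x8.
P[1]: T = 0x2, S = E(K, T) = 0x7; 0x6 ⊕ 0x7 = 0x1.
P[2]: T = 0x3, S = E(K, T) = 0x3; 0x5 ⊕ 0x3 = 0x6.
P[3]: T = 0x4, S = E(K, T) = 0xE; 0x4 ⊕ 0xE = 0xA.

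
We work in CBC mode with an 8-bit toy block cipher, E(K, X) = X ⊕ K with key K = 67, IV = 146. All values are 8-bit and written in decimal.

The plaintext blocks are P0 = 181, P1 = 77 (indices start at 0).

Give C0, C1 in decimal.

CBC encryption: C_i = E(K, P_i ⊕ C_{i−1}), with C_{−1} = IV.
C0: P0 ⊕ 146 = 39; E(K, 39) = 100.
C1: P1 ⊕ 100 = 41; E(K, 41) = 106.

C0 = 100, C1 = 106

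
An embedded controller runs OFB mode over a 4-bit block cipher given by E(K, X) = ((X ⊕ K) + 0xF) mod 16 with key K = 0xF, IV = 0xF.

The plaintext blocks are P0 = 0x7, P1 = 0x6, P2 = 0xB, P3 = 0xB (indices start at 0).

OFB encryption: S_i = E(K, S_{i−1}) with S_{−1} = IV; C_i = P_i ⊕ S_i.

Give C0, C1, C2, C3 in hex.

C0 = 0x8, C1 = 0x9, C2 = 0x4, C3 = 0x4

C0: S = E(K, 0xF) = 0xF; 0x7 ⊕ 0xF = 0x8.
C1: S = E(K, 0xF) = 0xF; 0x6 ⊕ 0xF = 0x9.
C2: S = E(K, 0xF) = 0xF; 0xB ⊕ 0xF = 0x4.
C3: S = E(K, 0xF) = 0xF; 0xB ⊕ 0xF = 0x4.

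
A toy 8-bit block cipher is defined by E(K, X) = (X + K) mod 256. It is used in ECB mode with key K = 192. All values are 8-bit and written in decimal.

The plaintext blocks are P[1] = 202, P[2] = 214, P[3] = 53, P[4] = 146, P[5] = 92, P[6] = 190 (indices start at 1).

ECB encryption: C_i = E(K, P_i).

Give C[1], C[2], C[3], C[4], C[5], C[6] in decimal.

C[1] = 138, C[2] = 150, C[3] = 245, C[4] = 82, C[5] = 28, C[6] = 126

C[1]: E(K, 202) = 138.
C[2]: E(K, 214) = 150.
C[3]: E(K, 53) = 245.
C[4]: E(K, 146) = 82.
C[5]: E(K, 92) = 28.
C[6]: E(K, 190) = 126.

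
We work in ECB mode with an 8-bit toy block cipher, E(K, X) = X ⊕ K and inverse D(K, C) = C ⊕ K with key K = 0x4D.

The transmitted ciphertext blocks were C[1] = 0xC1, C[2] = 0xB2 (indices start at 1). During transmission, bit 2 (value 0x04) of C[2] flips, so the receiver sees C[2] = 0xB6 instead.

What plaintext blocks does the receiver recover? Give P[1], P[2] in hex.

P[1] = 0x8C, P[2] = 0xFB

ECB decryption: P_i = D(K, C_i).
Only C[2] changed, to 0xB6. In ECB, a change in C_i affects only P_i. Decrypting the received ciphertext:
P[1]: D(K, 0xC1) = 0x8C.
P[2]: D(K, 0xB6) = 0xFB.
Blocks that differ from the original plaintext: P[2].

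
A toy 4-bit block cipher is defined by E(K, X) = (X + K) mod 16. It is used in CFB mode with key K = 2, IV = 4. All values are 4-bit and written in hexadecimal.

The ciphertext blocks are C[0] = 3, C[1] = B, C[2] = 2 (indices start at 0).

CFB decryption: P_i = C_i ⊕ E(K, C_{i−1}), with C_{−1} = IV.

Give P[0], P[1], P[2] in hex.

P[0]: E(K, 4) = 6; 3 ⊕ 6 = 5.
P[1]: E(K, 3) = 5; B ⊕ 5 = E.
P[2]: E(K, B) = D; 2 ⊕ D = F.

P[0] = 5, P[1] = E, P[2] = F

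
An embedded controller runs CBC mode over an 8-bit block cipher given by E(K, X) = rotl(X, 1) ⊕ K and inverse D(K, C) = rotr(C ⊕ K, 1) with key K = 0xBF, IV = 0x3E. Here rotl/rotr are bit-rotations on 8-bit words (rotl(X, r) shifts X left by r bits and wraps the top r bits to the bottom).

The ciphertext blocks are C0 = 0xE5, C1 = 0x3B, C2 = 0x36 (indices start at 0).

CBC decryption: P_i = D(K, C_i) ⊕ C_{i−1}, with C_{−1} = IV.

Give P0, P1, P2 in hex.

P0: D(K, 0xE5) = 0x2D; 0x2D ⊕ 0x3E = 0x13.
P1: D(K, 0x3B) = 0x42; 0x42 ⊕ 0xE5 = 0xA7.
P2: D(K, 0x36) = 0xC4; 0xC4 ⊕ 0x3B = 0xFF.

P0 = 0x13, P1 = 0xA7, P2 = 0xFF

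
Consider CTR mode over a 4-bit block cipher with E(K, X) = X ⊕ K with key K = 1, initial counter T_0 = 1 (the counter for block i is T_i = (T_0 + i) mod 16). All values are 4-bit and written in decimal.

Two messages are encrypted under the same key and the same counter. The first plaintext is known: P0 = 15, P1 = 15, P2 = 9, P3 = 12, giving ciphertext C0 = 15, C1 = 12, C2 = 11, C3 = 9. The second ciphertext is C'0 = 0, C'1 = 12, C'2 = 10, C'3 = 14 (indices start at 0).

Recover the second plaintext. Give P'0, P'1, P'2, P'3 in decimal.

P'0 = 0, P'1 = 15, P'2 = 8, P'3 = 11

In CTR with a reused counter, both messages share the same keystream S_i, so C_i ⊕ C'_i = P_i ⊕ P'_i and thus P'_i = P_i ⊕ C_i ⊕ C'_i.
P'0: 15 ⊕ 15 ⊕ 0 = 0.
P'1: 15 ⊕ 12 ⊕ 12 = 15.
P'2: 9 ⊕ 11 ⊕ 10 = 8.
P'3: 12 ⊕ 9 ⊕ 14 = 11.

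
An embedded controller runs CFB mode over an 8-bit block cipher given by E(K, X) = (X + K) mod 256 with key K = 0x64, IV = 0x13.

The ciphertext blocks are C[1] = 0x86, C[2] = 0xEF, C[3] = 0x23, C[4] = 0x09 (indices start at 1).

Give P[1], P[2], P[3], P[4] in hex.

CFB decryption: P_i = C_i ⊕ E(K, C_{i−1}), with C_{0} = IV.
P[1]: E(K, 0x13) = 0x77; 0x86 ⊕ 0x77 = 0xF1.
P[2]: E(K, 0x86) = 0xEA; 0xEF ⊕ 0xEA = 0x05.
P[3]: E(K, 0xEF) = 0x53; 0x23 ⊕ 0x53 = 0x70.
P[4]: E(K, 0x23) = 0x87; 0x09 ⊕ 0x87 = 0x8E.

P[1] = 0xF1, P[2] = 0x05, P[3] = 0x70, P[4] = 0x8E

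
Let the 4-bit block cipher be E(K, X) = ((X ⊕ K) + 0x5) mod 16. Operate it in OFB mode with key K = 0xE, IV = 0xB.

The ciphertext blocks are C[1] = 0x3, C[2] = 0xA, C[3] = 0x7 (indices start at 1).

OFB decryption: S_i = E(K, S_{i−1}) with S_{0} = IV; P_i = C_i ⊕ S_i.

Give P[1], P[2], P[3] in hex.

P[1]: S = E(K, 0xB) = 0xA; 0x3 ⊕ 0xA = 0x9.
P[2]: S = E(K, 0xA) = 0x9; 0xA ⊕ 0x9 = 0x3.
P[3]: S = E(K, 0x9) = 0xC; 0x7 ⊕ 0xC = 0xB.

P[1] = 0x9, P[2] = 0x3, P[3] = 0xB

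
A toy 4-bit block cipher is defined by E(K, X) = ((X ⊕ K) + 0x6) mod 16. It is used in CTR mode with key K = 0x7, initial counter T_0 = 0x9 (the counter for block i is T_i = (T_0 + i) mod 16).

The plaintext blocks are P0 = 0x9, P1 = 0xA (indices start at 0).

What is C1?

CTR encryption: S_i = E(K, T_i) where T_i is the counter for block i; C_i = P_i ⊕ S_i.
C0: T = 0x9, S = E(K, T) = 0x4; 0x9 ⊕ 0x4 = 0xD.
C1: T = 0xA, S = E(K, T) = 0x3; 0xA ⊕ 0x3 = 0x9.

C1 = 0x9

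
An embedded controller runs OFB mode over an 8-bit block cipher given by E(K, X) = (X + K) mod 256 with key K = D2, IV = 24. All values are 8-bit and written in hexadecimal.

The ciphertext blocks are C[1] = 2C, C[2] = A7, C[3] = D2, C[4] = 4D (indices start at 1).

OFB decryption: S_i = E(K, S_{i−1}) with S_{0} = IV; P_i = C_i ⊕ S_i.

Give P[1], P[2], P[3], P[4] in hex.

P[1]: S = E(K, 24) = F6; 2C ⊕ F6 = DA.
P[2]: S = E(K, F6) = C8; A7 ⊕ C8 = 6F.
P[3]: S = E(K, C8) = 9A; D2 ⊕ 9A = 48.
P[4]: S = E(K, 9A) = 6C; 4D ⊕ 6C = 21.

P[1] = DA, P[2] = 6F, P[3] = 48, P[4] = 21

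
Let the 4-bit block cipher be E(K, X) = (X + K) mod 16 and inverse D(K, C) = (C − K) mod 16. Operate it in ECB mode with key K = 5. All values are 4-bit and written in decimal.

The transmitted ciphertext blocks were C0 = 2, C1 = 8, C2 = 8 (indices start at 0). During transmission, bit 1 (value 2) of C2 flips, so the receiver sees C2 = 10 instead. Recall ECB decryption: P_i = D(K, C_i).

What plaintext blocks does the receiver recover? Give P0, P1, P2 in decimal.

Only C2 changed, to 10. In ECB, a change in C_i affects only P_i. Decrypting the received ciphertext:
P0: D(K, 2) = 13.
P1: D(K, 8) = 3.
P2: D(K, 10) = 5.
Blocks that differ from the original plaintext: P2.

P0 = 13, P1 = 3, P2 = 5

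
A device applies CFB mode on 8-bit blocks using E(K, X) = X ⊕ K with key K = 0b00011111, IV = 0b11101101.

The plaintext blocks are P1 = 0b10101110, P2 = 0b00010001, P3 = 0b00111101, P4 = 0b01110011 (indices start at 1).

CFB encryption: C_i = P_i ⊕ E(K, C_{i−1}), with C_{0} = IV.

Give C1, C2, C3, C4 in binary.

C1 = 0b01011100, C2 = 0b01010010, C3 = 0b01110000, C4 = 0b00011100

C1: E(K, 0b11101101) = 0b11110010; 0b10101110 ⊕ 0b11110010 = 0b01011100.
C2: E(K, 0b01011100) = 0b01000011; 0b00010001 ⊕ 0b01000011 = 0b01010010.
C3: E(K, 0b01010010) = 0b01001101; 0b00111101 ⊕ 0b01001101 = 0b01110000.
C4: E(K, 0b01110000) = 0b01101111; 0b01110011 ⊕ 0b01101111 = 0b00011100.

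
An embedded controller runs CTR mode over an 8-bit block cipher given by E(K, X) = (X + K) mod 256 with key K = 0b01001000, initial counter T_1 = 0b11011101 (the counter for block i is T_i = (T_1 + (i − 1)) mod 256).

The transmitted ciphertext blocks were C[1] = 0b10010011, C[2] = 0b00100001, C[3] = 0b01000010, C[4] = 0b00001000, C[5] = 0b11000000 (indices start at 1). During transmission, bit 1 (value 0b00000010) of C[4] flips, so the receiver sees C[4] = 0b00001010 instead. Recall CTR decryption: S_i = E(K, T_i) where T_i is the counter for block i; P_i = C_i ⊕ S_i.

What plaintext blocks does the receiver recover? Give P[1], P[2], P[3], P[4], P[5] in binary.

Only C[4] changed, to 0b00001010. In CTR, a change in C_i flips the same bit in P_i only; the keystream is unaffected. Decrypting the received ciphertext:
P[1]: T = 0b11011101, S = E(K, T) = 0b00100101; 0b10010011 ⊕ 0b00100101 = 0b10110110.
P[2]: T = 0b11011110, S = E(K, T) = 0b00100110; 0b00100001 ⊕ 0b00100110 = 0b00000111.
P[3]: T = 0b11011111, S = E(K, T) = 0b00100111; 0b01000010 ⊕ 0b00100111 = 0b01100101.
P[4]: T = 0b11100000, S = E(K, T) = 0b00101000; 0b00001010 ⊕ 0b00101000 = 0b00100010.
P[5]: T = 0b11100001, S = E(K, T) = 0b00101001; 0b11000000 ⊕ 0b00101001 = 0b11101001.
Blocks that differ from the original plaintext: P[4].

P[1] = 0b10110110, P[2] = 0b00000111, P[3] = 0b01100101, P[4] = 0b00100010, P[5] = 0b11101001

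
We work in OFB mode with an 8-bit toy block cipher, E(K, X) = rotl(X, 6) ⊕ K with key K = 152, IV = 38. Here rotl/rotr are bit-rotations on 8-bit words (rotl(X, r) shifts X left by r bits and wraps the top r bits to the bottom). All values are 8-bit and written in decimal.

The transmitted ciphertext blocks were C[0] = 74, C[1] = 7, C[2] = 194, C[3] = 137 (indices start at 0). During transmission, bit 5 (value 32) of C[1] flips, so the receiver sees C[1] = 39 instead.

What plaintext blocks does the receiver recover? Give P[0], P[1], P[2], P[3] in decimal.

OFB decryption: S_i = E(K, S_{i−1}) with S_{−1} = IV; P_i = C_i ⊕ S_i.
Only C[1] changed, to 39. In OFB, a change in C_i flips the same bit in P_i only; the keystream is unaffected. Decrypting the received ciphertext:
P[0]: S = E(K, 38) = 17; 74 ⊕ 17 = 91.
P[1]: S = E(K, 17) = 220; 39 ⊕ 220 = 251.
P[2]: S = E(K, 220) = 175; 194 ⊕ 175 = 109.
P[3]: S = E(K, 175) = 115; 137 ⊕ 115 = 250.
Blocks that differ from the original plaintext: P[1].

P[0] = 91, P[1] = 251, P[2] = 109, P[3] = 250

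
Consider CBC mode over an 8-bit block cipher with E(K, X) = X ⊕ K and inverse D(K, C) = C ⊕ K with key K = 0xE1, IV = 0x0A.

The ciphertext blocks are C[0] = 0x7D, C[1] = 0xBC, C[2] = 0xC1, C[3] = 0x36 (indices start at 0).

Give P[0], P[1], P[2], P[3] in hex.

CBC decryption: P_i = D(K, C_i) ⊕ C_{i−1}, with C_{−1} = IV.
P[0]: D(K, 0x7D) = 0x9C; 0x9C ⊕ 0x0A = 0x96.
P[1]: D(K, 0xBC) = 0x5D; 0x5D ⊕ 0x7D = 0x20.
P[2]: D(K, 0xC1) = 0x20; 0x20 ⊕ 0xBC = 0x9C.
P[3]: D(K, 0x36) = 0xD7; 0xD7 ⊕ 0xC1 = 0x16.

P[0] = 0x96, P[1] = 0x20, P[2] = 0x9C, P[3] = 0x16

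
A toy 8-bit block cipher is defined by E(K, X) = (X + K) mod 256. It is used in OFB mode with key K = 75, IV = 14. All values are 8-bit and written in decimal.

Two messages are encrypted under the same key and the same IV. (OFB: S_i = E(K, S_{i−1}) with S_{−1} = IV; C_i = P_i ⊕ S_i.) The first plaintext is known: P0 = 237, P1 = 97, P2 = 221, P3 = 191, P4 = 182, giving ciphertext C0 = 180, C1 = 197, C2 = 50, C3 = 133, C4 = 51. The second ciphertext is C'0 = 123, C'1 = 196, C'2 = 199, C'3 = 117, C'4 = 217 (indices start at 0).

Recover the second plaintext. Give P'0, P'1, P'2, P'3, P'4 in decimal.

P'0 = 34, P'1 = 96, P'2 = 40, P'3 = 79, P'4 = 92

In OFB with a reused IV, both messages share the same keystream S_i, so C_i ⊕ C'_i = P_i ⊕ P'_i and thus P'_i = P_i ⊕ C_i ⊕ C'_i.
P'0: 237 ⊕ 180 ⊕ 123 = 34.
P'1: 97 ⊕ 197 ⊕ 196 = 96.
P'2: 221 ⊕ 50 ⊕ 199 = 40.
P'3: 191 ⊕ 133 ⊕ 117 = 79.
P'4: 182 ⊕ 51 ⊕ 217 = 92.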